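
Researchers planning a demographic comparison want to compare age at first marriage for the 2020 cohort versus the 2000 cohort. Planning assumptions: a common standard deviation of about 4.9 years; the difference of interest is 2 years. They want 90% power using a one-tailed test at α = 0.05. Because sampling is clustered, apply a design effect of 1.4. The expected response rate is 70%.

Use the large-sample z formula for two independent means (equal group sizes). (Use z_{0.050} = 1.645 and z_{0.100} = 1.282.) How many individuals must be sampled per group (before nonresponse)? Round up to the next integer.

n = (z_α + z_β)² · (σ₁² + σ₂²) / δ²
  = (1.645 + 1.282)² · (2·4.9² = 48.02) / 2²
  = 8.5673 · 48.02 / 4
  = 102.85
Design effect: 1.4 × 102.85 = 143.99.
Adjust for 70% response: 143.99 / 0.70 = 205.70.
Round up → n = 206 per group.

n = 206 per group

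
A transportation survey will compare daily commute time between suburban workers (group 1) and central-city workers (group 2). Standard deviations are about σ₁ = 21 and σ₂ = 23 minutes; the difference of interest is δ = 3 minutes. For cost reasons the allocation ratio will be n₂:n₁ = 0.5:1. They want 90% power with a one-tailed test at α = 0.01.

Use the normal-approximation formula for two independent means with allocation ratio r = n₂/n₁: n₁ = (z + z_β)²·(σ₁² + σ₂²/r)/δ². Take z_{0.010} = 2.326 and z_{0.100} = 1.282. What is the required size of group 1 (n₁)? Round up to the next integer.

n₁ = (z_α + z_β)² · (σ₁² + σ₂²/r) / δ²
   = (2.326 + 1.282)² · (21² + 23²/0.5) / 3²
   = 13.0177 · (441 + 1058) / 9
   = 13.0177 · 1499 / 9
   = 2168.16
Round up → n₁ = 2169; n₂ = r·n₁ = 0.5 × 2169 = 1085.

n₁ = 2169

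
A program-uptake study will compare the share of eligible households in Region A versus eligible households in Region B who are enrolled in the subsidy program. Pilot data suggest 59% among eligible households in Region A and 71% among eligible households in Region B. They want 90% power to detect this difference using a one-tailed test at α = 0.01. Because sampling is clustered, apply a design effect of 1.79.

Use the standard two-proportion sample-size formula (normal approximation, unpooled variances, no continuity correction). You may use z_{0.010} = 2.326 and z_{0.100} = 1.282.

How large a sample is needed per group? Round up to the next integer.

n = (z_α + z_β)² · [p₁(1−p₁) + p₂(1−p₂)] / (p₁ − p₂)²
  = (2.326 + 1.282)² · (0.59·0.41 + 0.71·0.29) / (-0.12)²
  = (3.608)² · (0.2419 + 0.2059) / 0.0144
  = 13.0177 · 0.4478 / 0.0144
  = 404.81
Design effect: 1.79 × 404.81 = 724.62.
Round up → n = 725 per group.

n = 725 per group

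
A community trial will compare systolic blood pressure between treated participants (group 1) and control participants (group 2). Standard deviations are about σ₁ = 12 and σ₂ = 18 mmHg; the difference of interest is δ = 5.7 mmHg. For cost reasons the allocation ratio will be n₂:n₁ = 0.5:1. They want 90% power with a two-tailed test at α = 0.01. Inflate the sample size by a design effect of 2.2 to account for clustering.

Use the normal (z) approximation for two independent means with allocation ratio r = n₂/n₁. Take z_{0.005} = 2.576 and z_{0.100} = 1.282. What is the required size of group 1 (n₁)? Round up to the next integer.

n₁ = (z_{α/2} + z_β)² · (σ₁² + σ₂²/r) / δ²
   = (2.576 + 1.282)² · (12² + 18²/0.5) / 5.7²
   = 14.8842 · (144 + 648) / 32.49
   = 14.8842 · 792 / 32.49
   = 362.83
Design effect: 2.2 × 362.83 = 798.22.
Round up → n₁ = 799; n₂ = r·n₁ = 0.5 × 799 = 400.

n₁ = 799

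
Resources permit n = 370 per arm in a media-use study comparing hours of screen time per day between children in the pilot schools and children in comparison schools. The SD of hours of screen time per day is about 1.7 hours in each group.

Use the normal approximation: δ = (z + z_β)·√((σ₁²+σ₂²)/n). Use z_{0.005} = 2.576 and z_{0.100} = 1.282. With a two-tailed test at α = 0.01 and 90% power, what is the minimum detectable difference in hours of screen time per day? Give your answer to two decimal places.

δ = (z_{α/2} + z_β) · √((σ₁²+σ₂²)/n)
  = (2.576 + 1.282) · √(5.78/370)
  = 3.858 · √0.01562
  = 3.858 · 0.1250
  = 0.4822

Minimum detectable difference ≈ 0.48 hours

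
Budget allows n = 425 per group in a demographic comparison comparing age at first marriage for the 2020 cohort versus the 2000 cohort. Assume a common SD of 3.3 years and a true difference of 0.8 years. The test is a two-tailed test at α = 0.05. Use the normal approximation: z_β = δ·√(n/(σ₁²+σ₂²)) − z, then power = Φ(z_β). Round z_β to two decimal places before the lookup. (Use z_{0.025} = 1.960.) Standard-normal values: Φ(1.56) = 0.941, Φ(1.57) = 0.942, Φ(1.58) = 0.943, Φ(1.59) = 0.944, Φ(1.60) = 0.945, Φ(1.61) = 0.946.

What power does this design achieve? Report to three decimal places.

Power ≈ 0.942

z_β = δ·√(n/(σ₁²+σ₂²)) − z_{α/2}
    = 0.8 · √(425/21.78) − 1.960
    = 0.8 · 4.41739 − 1.960
    = 3.5339 − 1.960 = 1.5739 → 1.57
Power = Φ(1.57) = 0.942.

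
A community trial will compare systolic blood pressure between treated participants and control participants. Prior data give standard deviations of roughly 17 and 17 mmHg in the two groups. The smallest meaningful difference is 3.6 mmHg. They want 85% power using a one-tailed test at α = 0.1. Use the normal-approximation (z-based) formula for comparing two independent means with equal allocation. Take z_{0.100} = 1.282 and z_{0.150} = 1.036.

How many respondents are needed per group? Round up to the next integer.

n = 240 per group

n = (z_α + z_β)² · (σ₁² + σ₂²) / δ²
  = (1.282 + 1.036)² · (17² + 17² = 578) / 3.6²
  = 5.3731 · 578 / 12.96
  = 239.63
Round up → n = 240 per group.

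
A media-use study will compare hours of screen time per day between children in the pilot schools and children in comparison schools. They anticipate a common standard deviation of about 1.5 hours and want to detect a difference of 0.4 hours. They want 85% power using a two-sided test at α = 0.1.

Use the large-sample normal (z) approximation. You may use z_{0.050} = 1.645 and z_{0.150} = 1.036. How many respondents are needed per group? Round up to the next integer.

n = 203 per group

n = (z_{α/2} + z_β)² · (σ₁² + σ₂²) / δ²
  = (1.645 + 1.036)² · (2·1.5² = 4.5) / 0.4²
  = 7.1878 · 4.5 / 0.16
  = 202.16
Round up → n = 203 per group.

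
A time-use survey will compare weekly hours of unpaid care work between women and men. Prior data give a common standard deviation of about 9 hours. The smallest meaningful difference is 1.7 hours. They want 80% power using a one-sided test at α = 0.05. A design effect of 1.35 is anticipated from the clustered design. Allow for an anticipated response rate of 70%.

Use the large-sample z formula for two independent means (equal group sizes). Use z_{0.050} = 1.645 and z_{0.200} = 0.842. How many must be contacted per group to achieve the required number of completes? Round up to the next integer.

n = 669 per group

n = (z_α + z_β)² · (σ₁² + σ₂²) / δ²
  = (1.645 + 0.842)² · (2·9² = 162) / 1.7²
  = 6.1852 · 162 / 2.89
  = 346.71
Design effect: 1.35 × 346.71 = 468.06.
Adjust for 70% response: 468.06 / 0.70 = 668.66.
Round up → n = 669 per group.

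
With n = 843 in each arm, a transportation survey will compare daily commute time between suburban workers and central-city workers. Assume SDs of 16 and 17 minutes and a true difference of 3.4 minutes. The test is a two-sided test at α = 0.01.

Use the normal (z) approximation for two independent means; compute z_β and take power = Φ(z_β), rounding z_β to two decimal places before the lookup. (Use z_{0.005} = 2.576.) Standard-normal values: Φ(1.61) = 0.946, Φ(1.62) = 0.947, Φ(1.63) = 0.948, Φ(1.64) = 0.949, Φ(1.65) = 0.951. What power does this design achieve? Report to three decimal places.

Power ≈ 0.951

z_β = δ·√(n/(σ₁²+σ₂²)) − z_{α/2}
    = 3.4 · √(843/545) − 2.576
    = 3.4 · 1.24370 − 2.576
    = 4.2286 − 2.576 = 1.6526 → 1.65
Power = Φ(1.65) = 0.951.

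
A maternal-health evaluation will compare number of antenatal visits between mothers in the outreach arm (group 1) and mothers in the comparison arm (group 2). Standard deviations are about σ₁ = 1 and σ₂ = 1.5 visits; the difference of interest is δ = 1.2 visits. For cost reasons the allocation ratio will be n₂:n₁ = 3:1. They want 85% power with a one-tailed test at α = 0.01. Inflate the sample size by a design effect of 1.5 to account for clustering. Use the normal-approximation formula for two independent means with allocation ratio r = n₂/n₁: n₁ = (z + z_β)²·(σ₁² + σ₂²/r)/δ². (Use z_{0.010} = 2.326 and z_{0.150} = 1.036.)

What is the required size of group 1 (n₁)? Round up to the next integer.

n₁ = (z_α + z_β)² · (σ₁² + σ₂²/r) / δ²
   = (2.326 + 1.036)² · (1² + 1.5²/3) / 1.2²
   = 11.3030 · (1 + 0.75) / 1.44
   = 11.3030 · 1.75 / 1.44
   = 13.74
Design effect: 1.5 × 13.74 = 20.60.
Round up → n₁ = 21; n₂ = r·n₁ = 3 × 21 = 63.

n₁ = 21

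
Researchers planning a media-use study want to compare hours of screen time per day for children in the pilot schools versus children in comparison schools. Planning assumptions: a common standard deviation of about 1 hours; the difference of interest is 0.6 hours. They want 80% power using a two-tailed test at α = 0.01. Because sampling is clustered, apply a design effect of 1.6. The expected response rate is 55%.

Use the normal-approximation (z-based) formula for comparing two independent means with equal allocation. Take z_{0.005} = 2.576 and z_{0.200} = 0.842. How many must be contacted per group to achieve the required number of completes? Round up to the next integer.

n = (z_{α/2} + z_β)² · (σ₁² + σ₂²) / δ²
  = (2.576 + 0.842)² · (2·1² = 2) / 0.6²
  = 11.6827 · 2 / 0.36
  = 64.90
Design effect: 1.6 × 64.90 = 103.85.
Adjust for 55% response: 103.85 / 0.55 = 188.81.
Round up → n = 189 per group.

n = 189 per group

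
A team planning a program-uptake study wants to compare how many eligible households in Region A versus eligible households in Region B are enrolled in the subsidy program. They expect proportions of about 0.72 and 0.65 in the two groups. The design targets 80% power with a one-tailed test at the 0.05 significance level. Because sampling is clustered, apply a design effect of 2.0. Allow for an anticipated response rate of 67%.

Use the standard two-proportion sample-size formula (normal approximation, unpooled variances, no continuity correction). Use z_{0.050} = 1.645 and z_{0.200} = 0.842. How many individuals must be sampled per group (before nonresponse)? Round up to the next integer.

n = 1617 per group

n = (z_α + z_β)² · [p₁(1−p₁) + p₂(1−p₂)] / (p₁ − p₂)²
  = (1.645 + 0.842)² · (0.72·0.28 + 0.65·0.35) / (0.07)²
  = (2.487)² · (0.2016 + 0.2275) / 0.0049
  = 6.1852 · 0.4291 / 0.0049
  = 541.64
Design effect: 2.0 × 541.64 = 1083.29.
Adjust for 67% response: 1083.29 / 0.67 = 1616.85.
Round up → n = 1617 per group.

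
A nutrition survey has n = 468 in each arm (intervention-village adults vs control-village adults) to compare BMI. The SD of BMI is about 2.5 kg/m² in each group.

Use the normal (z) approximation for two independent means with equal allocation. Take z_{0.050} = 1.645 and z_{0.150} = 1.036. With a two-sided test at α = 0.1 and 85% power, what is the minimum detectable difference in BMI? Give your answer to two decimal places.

δ = (z_{α/2} + z_β) · √((σ₁²+σ₂²)/n)
  = (1.645 + 1.036) · √(12.5/468)
  = 2.681 · √0.02671
  = 2.681 · 0.1634
  = 0.4382

Minimum detectable difference ≈ 0.44 kg/m²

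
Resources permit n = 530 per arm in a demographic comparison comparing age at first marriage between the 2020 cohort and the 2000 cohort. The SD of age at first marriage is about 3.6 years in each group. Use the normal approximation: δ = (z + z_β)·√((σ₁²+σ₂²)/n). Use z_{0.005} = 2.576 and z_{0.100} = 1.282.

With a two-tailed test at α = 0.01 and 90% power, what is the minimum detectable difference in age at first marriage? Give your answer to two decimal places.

Minimum detectable difference ≈ 0.85 years

δ = (z_{α/2} + z_β) · √((σ₁²+σ₂²)/n)
  = (2.576 + 1.282) · √(25.92/530)
  = 3.858 · √0.04891
  = 3.858 · 0.2211
  = 0.8532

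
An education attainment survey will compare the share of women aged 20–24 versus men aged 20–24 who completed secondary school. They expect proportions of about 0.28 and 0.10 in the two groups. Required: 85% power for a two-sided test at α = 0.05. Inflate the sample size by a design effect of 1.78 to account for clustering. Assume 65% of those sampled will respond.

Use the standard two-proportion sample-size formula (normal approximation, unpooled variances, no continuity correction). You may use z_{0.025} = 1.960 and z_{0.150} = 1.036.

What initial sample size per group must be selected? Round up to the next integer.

n = (z_{α/2} + z_β)² · [p₁(1−p₁) + p₂(1−p₂)] / (p₁ − p₂)²
  = (1.960 + 1.036)² · (0.28·0.72 + 0.10·0.90) / (0.18)²
  = (2.996)² · (0.2016 + 0.0900) / 0.0324
  = 8.9760 · 0.2916 / 0.0324
  = 80.78
Design effect: 1.78 × 80.78 = 143.80.
Adjust for 65% response: 143.80 / 0.65 = 221.22.
Round up → n = 222 per group.

n = 222 per group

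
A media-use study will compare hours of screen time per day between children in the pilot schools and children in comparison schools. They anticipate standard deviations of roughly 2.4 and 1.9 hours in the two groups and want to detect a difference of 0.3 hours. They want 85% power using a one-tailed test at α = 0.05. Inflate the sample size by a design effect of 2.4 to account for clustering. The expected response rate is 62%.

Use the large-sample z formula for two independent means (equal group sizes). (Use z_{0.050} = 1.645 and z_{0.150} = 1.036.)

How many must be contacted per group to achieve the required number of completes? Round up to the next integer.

n = (z_α + z_β)² · (σ₁² + σ₂²) / δ²
  = (1.645 + 1.036)² · (2.4² + 1.9² = 9.37) / 0.3²
  = 7.1878 · 9.37 / 0.09
  = 748.33
Design effect: 2.4 × 748.33 = 1795.98.
Adjust for 62% response: 1795.98 / 0.62 = 2896.74.
Round up → n = 2897 per group.

n = 2897 per group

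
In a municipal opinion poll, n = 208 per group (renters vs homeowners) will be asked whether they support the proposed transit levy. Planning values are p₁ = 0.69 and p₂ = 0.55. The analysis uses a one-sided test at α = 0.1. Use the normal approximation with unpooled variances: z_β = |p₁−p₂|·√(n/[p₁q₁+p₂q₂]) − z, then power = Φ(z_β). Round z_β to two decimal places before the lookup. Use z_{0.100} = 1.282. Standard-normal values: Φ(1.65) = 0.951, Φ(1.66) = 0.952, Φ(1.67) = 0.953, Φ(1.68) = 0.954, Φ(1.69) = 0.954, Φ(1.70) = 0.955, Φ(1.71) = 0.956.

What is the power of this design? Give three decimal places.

z_β = |p₁−p₂|·√(n/[p₁q₁+p₂q₂]) − z_α
    = 0.14 · √(208/0.4614) − 1.282
    = 0.14 · 21.2321 − 1.282
    = 2.9725 − 1.282 = 1.6905 → 1.69
Power = Φ(1.69) = 0.954.

Power ≈ 0.954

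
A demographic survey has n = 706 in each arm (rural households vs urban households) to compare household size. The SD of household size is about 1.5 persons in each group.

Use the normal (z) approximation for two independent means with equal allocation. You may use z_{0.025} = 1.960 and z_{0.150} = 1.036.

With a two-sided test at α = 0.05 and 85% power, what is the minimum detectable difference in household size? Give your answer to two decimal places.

Minimum detectable difference ≈ 0.24 persons

δ = (z_{α/2} + z_β) · √((σ₁²+σ₂²)/n)
  = (1.960 + 1.036) · √(4.5/706)
  = 2.996 · √0.00637
  = 2.996 · 0.0798
  = 0.2392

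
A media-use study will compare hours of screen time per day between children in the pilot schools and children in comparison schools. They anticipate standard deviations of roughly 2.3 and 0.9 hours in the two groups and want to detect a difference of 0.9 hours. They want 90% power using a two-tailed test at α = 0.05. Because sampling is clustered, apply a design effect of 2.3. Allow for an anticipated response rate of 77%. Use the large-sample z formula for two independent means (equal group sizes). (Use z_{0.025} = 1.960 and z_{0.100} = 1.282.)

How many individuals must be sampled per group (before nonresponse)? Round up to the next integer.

n = 237 per group

n = (z_{α/2} + z_β)² · (σ₁² + σ₂²) / δ²
  = (1.960 + 1.282)² · (2.3² + 0.9² = 6.1) / 0.9²
  = 10.5106 · 6.1 / 0.81
  = 79.15
Design effect: 2.3 × 79.15 = 182.05.
Adjust for 77% response: 182.05 / 0.77 = 236.43.
Round up → n = 237 per group.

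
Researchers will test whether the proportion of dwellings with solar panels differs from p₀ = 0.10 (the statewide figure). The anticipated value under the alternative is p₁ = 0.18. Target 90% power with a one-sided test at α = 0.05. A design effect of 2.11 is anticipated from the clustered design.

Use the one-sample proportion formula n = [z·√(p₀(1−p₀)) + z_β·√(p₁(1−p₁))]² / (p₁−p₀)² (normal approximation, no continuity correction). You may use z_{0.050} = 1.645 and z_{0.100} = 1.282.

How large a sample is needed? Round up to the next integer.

n = 321

n = [z_α·√(p₀q₀) + z_β·√(p₁q₁)]² / (p₁ − p₀)²
  = [1.645·√(0.10·0.90) + 1.282·√(0.18·0.82)]² / (0.08)²
  = [1.645·0.3000 + 1.282·0.3842]² / 0.0064
  = [0.9860]² / 0.0064
  = 151.91
Design effect: 2.11 × 151.91 = 320.54.
Round up → n = 321.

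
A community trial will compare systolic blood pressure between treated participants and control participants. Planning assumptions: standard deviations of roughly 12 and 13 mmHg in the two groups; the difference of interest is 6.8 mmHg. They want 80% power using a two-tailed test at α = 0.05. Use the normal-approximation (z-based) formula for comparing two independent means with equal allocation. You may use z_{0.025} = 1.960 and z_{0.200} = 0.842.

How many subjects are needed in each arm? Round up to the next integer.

n = 54 per group

n = (z_{α/2} + z_β)² · (σ₁² + σ₂²) / δ²
  = (1.960 + 0.842)² · (12² + 13² = 313) / 6.8²
  = 7.8512 · 313 / 46.24
  = 53.15
Round up → n = 54 per group.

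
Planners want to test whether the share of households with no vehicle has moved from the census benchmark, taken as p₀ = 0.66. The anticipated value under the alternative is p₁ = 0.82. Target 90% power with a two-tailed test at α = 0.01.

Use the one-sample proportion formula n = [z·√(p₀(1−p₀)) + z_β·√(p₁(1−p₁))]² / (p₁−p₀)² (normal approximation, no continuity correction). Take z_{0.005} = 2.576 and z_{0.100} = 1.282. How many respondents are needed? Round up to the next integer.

n = 115

n = [z_{α/2}·√(p₀q₀) + z_β·√(p₁q₁)]² / (p₁ − p₀)²
  = [2.576·√(0.66·0.34) + 1.282·√(0.82·0.18)]² / (0.16)²
  = [2.576·0.4737 + 1.282·0.3842]² / 0.0256
  = [1.7128]² / 0.0256
  = 114.60
Round up → n = 115.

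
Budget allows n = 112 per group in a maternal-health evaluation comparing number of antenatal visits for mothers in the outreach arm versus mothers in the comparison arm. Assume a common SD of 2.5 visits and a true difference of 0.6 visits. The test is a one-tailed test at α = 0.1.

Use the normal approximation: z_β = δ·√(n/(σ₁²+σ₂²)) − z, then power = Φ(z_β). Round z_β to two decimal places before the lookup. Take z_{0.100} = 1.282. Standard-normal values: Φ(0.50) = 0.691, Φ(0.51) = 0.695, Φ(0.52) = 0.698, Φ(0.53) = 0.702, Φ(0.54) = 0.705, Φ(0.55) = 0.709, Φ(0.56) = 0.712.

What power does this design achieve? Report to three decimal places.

Power ≈ 0.695

z_β = δ·√(n/(σ₁²+σ₂²)) − z_α
    = 0.6 · √(112/12.5) − 1.282
    = 0.6 · 2.99333 − 1.282
    = 1.7960 − 1.282 = 0.5140 → 0.51
Power = Φ(0.51) = 0.695.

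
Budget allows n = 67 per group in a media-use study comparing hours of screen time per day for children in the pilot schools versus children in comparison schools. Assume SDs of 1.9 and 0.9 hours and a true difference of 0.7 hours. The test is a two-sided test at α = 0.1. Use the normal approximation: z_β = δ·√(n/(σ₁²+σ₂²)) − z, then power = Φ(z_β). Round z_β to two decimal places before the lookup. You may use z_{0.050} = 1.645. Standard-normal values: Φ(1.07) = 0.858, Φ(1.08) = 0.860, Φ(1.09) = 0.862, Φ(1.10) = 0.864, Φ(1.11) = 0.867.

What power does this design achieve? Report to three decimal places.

z_β = δ·√(n/(σ₁²+σ₂²)) − z_{α/2}
    = 0.7 · √(67/4.42) − 1.645
    = 0.7 · 3.89338 − 1.645
    = 2.7254 − 1.645 = 1.0804 → 1.08
Power = Φ(1.08) = 0.860.

Power ≈ 0.860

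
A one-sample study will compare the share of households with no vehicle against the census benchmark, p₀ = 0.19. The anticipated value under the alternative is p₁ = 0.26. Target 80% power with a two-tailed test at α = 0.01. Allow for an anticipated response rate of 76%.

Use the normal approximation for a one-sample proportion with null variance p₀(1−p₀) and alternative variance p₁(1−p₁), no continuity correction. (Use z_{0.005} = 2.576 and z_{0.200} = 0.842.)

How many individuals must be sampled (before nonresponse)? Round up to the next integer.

n = [z_{α/2}·√(p₀q₀) + z_β·√(p₁q₁)]² / (p₁ − p₀)²
  = [2.576·√(0.19·0.81) + 0.842·√(0.26·0.74)]² / (0.07)²
  = [2.576·0.3923 + 0.842·0.4386]² / 0.0049
  = [1.3799]² / 0.0049
  = 388.60
Adjust for 76% response: 388.60 / 0.76 = 511.31.
Round up → n = 512.

n = 512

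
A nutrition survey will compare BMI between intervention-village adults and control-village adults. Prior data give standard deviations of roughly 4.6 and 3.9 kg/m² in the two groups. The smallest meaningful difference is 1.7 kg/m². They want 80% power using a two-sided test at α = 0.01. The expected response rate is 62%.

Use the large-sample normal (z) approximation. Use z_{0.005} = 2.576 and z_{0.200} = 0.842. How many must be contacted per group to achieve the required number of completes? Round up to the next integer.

n = (z_{α/2} + z_β)² · (σ₁² + σ₂²) / δ²
  = (2.576 + 0.842)² · (4.6² + 3.9² = 36.37) / 1.7²
  = 11.6827 · 36.37 / 2.89
  = 147.02
Adjust for 62% response: 147.02 / 0.62 = 237.14.
Round up → n = 238 per group.

n = 238 per group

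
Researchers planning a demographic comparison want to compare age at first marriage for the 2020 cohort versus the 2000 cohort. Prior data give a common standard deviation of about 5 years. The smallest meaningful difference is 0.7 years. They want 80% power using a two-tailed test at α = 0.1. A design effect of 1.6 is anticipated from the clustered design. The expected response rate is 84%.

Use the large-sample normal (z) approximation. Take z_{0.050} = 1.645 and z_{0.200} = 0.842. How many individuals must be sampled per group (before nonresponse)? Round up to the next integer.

n = 1203 per group

n = (z_{α/2} + z_β)² · (σ₁² + σ₂²) / δ²
  = (1.645 + 0.842)² · (2·5² = 50) / 0.7²
  = 6.1852 · 50 / 0.49
  = 631.14
Design effect: 1.6 × 631.14 = 1009.82.
Adjust for 84% response: 1009.82 / 0.84 = 1202.17.
Round up → n = 1203 per group.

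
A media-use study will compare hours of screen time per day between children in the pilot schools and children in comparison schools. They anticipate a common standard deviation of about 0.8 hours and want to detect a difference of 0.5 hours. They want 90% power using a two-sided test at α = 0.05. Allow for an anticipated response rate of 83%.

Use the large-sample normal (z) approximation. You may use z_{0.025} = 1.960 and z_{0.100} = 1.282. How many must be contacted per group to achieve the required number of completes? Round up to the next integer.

n = (z_{α/2} + z_β)² · (σ₁² + σ₂²) / δ²
  = (1.960 + 1.282)² · (2·0.8² = 1.28) / 0.5²
  = 10.5106 · 1.28 / 0.25
  = 53.81
Adjust for 83% response: 53.81 / 0.83 = 64.84.
Round up → n = 65 per group.

n = 65 per group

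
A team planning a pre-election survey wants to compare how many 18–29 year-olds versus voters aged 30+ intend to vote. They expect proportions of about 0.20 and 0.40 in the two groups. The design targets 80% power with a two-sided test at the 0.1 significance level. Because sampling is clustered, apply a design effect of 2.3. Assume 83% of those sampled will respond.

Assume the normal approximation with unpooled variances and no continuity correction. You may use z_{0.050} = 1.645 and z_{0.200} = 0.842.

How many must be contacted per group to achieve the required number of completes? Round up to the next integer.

n = (z_{α/2} + z_β)² · [p₁(1−p₁) + p₂(1−p₂)] / (p₁ − p₂)²
  = (1.645 + 0.842)² · (0.20·0.80 + 0.40·0.60) / (-0.20)²
  = (2.487)² · (0.1600 + 0.2400) / 0.0400
  = 6.1852 · 0.4000 / 0.0400
  = 61.85
Design effect: 2.3 × 61.85 = 142.26.
Adjust for 83% response: 142.26 / 0.83 = 171.40.
Round up → n = 172 per group.

n = 172 per group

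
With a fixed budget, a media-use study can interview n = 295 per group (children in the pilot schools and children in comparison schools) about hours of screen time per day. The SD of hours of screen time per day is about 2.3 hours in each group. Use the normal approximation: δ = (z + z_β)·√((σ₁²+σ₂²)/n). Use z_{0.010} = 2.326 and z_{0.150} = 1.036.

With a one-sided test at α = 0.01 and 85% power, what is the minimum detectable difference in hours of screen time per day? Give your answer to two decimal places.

Minimum detectable difference ≈ 0.64 hours

δ = (z_α + z_β) · √((σ₁²+σ₂²)/n)
  = (2.326 + 1.036) · √(10.58/295)
  = 3.362 · √0.03586
  = 3.362 · 0.1894
  = 0.6367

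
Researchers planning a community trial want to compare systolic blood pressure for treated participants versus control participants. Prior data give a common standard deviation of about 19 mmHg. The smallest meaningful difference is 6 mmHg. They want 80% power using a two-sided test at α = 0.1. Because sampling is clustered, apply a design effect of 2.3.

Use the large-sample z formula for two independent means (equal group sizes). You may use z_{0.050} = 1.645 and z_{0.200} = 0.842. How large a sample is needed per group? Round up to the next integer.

n = 286 per group

n = (z_{α/2} + z_β)² · (σ₁² + σ₂²) / δ²
  = (1.645 + 0.842)² · (2·19² = 722) / 6²
  = 6.1852 · 722 / 36
  = 124.05
Design effect: 2.3 × 124.05 = 285.31.
Round up → n = 286 per group.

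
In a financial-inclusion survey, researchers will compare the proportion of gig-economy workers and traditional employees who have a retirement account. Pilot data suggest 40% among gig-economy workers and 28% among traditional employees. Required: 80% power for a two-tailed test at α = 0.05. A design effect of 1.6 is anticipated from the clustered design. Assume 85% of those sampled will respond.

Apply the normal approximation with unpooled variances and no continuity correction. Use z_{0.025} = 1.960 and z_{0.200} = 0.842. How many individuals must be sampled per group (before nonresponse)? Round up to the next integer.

n = 454 per group

n = (z_{α/2} + z_β)² · [p₁(1−p₁) + p₂(1−p₂)] / (p₁ − p₂)²
  = (1.960 + 0.842)² · (0.40·0.60 + 0.28·0.72) / (0.12)²
  = (2.802)² · (0.2400 + 0.2016) / 0.0144
  = 7.8512 · 0.4416 / 0.0144
  = 240.77
Design effect: 1.6 × 240.77 = 385.23.
Adjust for 85% response: 385.23 / 0.85 = 453.21.
Round up → n = 454 per group.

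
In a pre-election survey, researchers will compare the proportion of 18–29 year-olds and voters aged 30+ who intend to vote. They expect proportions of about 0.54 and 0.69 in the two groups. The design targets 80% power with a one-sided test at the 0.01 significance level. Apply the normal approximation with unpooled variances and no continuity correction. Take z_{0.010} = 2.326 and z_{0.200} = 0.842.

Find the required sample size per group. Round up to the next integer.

n = 207 per group

n = (z_α + z_β)² · [p₁(1−p₁) + p₂(1−p₂)] / (p₁ − p₂)²
  = (2.326 + 0.842)² · (0.54·0.46 + 0.69·0.31) / (-0.15)²
  = (3.168)² · (0.2484 + 0.2139) / 0.0225
  = 10.0362 · 0.4623 / 0.0225
  = 206.21
Round up → n = 207 per group.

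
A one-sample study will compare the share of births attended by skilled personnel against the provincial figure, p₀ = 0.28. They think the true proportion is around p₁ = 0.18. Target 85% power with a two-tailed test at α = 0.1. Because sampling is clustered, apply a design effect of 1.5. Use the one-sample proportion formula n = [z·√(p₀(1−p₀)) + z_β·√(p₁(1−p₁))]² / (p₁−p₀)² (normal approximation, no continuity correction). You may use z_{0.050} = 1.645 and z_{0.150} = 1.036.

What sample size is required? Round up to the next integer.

n = [z_{α/2}·√(p₀q₀) + z_β·√(p₁q₁)]² / (p₁ − p₀)²
  = [1.645·√(0.28·0.72) + 1.036·√(0.18·0.82)]² / (-0.10)²
  = [1.645·0.4490 + 1.036·0.3842]² / 0.0100
  = [1.1366]² / 0.0100
  = 129.19
Design effect: 1.5 × 129.19 = 193.79.
Round up → n = 194.

n = 194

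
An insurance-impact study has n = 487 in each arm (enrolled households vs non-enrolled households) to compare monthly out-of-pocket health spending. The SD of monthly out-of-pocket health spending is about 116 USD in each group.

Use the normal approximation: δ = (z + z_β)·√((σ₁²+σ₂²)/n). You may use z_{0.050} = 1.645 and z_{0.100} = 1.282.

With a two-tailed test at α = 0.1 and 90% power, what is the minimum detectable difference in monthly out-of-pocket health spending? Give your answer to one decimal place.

Minimum detectable difference ≈ 21.8 USD

δ = (z_{α/2} + z_β) · √((σ₁²+σ₂²)/n)
  = (1.645 + 1.282) · √(26912/487)
  = 2.927 · √55.2608
  = 2.927 · 7.4338
  = 21.7586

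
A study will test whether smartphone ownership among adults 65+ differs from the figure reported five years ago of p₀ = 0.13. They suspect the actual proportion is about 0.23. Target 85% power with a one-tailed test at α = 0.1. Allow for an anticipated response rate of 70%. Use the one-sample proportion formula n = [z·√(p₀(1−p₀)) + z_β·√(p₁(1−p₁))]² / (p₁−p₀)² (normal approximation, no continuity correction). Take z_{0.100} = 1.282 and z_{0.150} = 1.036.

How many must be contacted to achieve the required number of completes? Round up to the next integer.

n = [z_α·√(p₀q₀) + z_β·√(p₁q₁)]² / (p₁ − p₀)²
  = [1.282·√(0.13·0.87) + 1.036·√(0.23·0.77)]² / (0.10)²
  = [1.282·0.3363 + 1.036·0.4208]² / 0.0100
  = [0.8671]² / 0.0100
  = 75.19
Adjust for 70% response: 75.19 / 0.70 = 107.41.
Round up → n = 108.

n = 108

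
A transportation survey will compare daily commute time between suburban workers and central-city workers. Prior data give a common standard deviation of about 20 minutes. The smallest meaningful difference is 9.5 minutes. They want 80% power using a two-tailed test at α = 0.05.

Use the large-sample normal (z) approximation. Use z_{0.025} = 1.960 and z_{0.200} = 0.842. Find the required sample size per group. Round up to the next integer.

n = (z_{α/2} + z_β)² · (σ₁² + σ₂²) / δ²
  = (1.960 + 0.842)² · (2·20² = 800) / 9.5²
  = 7.8512 · 800 / 90.25
  = 69.60
Round up → n = 70 per group.

n = 70 per group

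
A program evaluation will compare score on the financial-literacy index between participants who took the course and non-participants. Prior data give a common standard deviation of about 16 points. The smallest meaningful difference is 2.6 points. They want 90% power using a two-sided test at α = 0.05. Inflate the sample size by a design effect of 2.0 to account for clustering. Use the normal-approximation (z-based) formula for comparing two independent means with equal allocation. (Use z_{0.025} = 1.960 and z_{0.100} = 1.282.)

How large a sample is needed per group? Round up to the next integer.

n = 1593 per group

n = (z_{α/2} + z_β)² · (σ₁² + σ₂²) / δ²
  = (1.960 + 1.282)² · (2·16² = 512) / 2.6²
  = 10.5106 · 512 / 6.76
  = 796.07
Design effect: 2.0 × 796.07 = 1592.13.
Round up → n = 1593 per group.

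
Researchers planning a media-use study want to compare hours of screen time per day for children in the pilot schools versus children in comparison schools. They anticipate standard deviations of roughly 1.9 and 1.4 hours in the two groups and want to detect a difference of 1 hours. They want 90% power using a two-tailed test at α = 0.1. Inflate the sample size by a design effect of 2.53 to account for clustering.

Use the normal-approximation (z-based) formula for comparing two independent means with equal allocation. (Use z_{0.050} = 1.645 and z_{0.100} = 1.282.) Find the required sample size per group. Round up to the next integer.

n = (z_{α/2} + z_β)² · (σ₁² + σ₂²) / δ²
  = (1.645 + 1.282)² · (1.9² + 1.4² = 5.57) / 1²
  = 8.5673 · 5.57 / 1
  = 47.72
Design effect: 2.53 × 47.72 = 120.73.
Round up → n = 121 per group.

n = 121 per group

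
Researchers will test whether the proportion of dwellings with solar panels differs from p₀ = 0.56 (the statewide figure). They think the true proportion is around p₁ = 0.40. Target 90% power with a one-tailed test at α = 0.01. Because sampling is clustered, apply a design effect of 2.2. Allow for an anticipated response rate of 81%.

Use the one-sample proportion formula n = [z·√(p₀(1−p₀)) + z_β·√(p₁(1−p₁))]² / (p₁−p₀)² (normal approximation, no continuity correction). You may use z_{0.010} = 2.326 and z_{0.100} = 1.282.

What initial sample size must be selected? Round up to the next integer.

n = [z_α·√(p₀q₀) + z_β·√(p₁q₁)]² / (p₁ − p₀)²
  = [2.326·√(0.56·0.44) + 1.282·√(0.40·0.60)]² / (-0.16)²
  = [2.326·0.4964 + 1.282·0.4899]² / 0.0256
  = [1.7826]² / 0.0256
  = 124.13
Design effect: 2.2 × 124.13 = 273.09.
Adjust for 81% response: 273.09 / 0.81 = 337.15.
Round up → n = 338.

n = 338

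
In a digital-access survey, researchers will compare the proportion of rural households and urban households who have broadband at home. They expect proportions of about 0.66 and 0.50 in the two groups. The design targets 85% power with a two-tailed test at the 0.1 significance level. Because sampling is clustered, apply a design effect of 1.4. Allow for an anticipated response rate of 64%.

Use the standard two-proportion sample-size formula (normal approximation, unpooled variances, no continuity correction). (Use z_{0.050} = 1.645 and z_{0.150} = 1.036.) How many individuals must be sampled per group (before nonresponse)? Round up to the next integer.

n = (z_{α/2} + z_β)² · [p₁(1−p₁) + p₂(1−p₂)] / (p₁ − p₂)²
  = (1.645 + 1.036)² · (0.66·0.34 + 0.50·0.50) / (0.16)²
  = (2.681)² · (0.2244 + 0.2500) / 0.0256
  = 7.1878 · 0.4744 / 0.0256
  = 133.20
Design effect: 1.4 × 133.20 = 186.48.
Adjust for 64% response: 186.48 / 0.64 = 291.37.
Round up → n = 292 per group.

n = 292 per group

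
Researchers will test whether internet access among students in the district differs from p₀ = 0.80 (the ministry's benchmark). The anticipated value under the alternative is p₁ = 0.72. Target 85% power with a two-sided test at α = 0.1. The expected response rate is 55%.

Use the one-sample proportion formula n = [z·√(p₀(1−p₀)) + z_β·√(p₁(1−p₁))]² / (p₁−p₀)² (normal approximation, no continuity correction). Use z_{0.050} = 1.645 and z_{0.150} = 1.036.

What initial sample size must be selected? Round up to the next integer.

n = 359

n = [z_{α/2}·√(p₀q₀) + z_β·√(p₁q₁)]² / (p₁ − p₀)²
  = [1.645·√(0.80·0.20) + 1.036·√(0.72·0.28)]² / (-0.08)²
  = [1.645·0.4000 + 1.036·0.4490]² / 0.0064
  = [1.1232]² / 0.0064
  = 197.11
Adjust for 55% response: 197.11 / 0.55 = 358.38.
Round up → n = 359.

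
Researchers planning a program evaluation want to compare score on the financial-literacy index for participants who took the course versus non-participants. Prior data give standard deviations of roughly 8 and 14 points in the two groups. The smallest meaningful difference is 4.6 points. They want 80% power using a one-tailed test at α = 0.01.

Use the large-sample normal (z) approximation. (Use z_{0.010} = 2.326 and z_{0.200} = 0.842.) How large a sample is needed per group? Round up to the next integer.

n = (z_α + z_β)² · (σ₁² + σ₂²) / δ²
  = (2.326 + 0.842)² · (8² + 14² = 260) / 4.6²
  = 10.0362 · 260 / 21.16
  = 123.32
Round up → n = 124 per group.

n = 124 per group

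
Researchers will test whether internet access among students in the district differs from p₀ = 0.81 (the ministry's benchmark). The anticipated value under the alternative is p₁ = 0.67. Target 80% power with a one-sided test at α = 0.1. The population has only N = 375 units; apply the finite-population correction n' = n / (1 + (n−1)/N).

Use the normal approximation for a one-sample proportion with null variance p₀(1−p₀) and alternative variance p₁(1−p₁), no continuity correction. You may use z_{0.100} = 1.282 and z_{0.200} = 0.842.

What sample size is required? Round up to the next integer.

n = 38

n = [z_α·√(p₀q₀) + z_β·√(p₁q₁)]² / (p₁ − p₀)²
  = [1.282·√(0.81·0.19) + 0.842·√(0.67·0.33)]² / (-0.14)²
  = [1.282·0.3923 + 0.842·0.4702]² / 0.0196
  = [0.8988]² / 0.0196
  = 41.22
Finite-population correction (N = 375): 41.22 / (1 + (41.22 − 1)/375) = 37.23.
Round up → n = 38.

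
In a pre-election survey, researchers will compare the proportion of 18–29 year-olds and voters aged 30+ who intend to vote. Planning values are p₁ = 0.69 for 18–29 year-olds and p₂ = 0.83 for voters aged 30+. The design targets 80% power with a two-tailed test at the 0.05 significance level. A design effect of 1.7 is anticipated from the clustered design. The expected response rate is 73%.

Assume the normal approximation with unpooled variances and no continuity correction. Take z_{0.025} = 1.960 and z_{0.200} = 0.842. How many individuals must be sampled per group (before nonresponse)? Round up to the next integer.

n = 332 per group

n = (z_{α/2} + z_β)² · [p₁(1−p₁) + p₂(1−p₂)] / (p₁ − p₂)²
  = (1.960 + 0.842)² · (0.69·0.31 + 0.83·0.17) / (-0.14)²
  = (2.802)² · (0.2139 + 0.1411) / 0.0196
  = 7.8512 · 0.3550 / 0.0196
  = 142.20
Design effect: 1.7 × 142.20 = 241.74.
Adjust for 73% response: 241.74 / 0.73 = 331.16.
Round up → n = 332 per group.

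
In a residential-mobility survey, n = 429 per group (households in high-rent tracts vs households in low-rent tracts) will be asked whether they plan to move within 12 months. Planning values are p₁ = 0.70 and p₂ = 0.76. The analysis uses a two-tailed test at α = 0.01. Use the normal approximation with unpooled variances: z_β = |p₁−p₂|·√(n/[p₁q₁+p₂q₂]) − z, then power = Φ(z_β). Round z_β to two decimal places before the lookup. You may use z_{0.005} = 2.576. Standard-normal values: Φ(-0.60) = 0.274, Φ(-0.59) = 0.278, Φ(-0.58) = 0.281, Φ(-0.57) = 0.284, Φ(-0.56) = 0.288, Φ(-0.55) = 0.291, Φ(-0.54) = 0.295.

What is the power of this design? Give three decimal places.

Power ≈ 0.278

z_β = |p₁−p₂|·√(n/[p₁q₁+p₂q₂]) − z_{α/2}
    = 0.06 · √(429/0.3924) − 2.576
    = 0.06 · 33.0647 − 2.576
    = 1.9839 − 2.576 = -0.5921 → -0.59
Power = Φ(-0.59) = 0.278.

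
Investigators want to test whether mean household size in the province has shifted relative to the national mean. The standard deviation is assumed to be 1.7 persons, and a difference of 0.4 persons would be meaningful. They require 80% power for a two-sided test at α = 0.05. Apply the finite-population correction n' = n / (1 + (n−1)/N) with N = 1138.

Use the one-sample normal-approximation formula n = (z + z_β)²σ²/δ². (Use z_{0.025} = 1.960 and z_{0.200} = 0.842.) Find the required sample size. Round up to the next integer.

n = (z_{α/2} + z_β)² · σ² / δ²
  = (1.960 + 0.842)² · 1.7² / 0.4²
  = 7.8512 · 2.89 / 0.16
  = 141.81
Finite-population correction (N = 1138): 141.81 / (1 + (141.81 − 1)/1138) = 126.20.
Round up → n = 127.

n = 127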